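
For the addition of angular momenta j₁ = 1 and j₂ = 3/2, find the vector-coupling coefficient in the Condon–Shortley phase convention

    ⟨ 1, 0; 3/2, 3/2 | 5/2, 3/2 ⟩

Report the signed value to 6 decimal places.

+√(2/5) ≈ +0.632456

triangle: 0!·2!·3!/6! = 12/720
(j±m)!: 1!·1!·3!·0!·4!·1! = 144
prefactor² = (2J+1)·Δ·N² = 72/5
  k=0: +1/(0!·0!·1!·3!·1!·0!) = 1/6
Σ = 1/6  ⇒  CG² = 72/5·1/6² = 2/5
CG = +√(2/5) = +0.632456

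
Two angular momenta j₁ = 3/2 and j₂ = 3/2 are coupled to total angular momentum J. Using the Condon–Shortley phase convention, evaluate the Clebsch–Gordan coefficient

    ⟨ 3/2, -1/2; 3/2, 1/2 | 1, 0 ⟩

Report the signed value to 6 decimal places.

−√(1/20) ≈ -0.223607

triangle: 2!·1!·1!/5! = 2/120
(j±m)!: 1!·2!·2!·1!·1!·1! = 4
prefactor² = (2J+1)·Δ·N² = 1/5
  k=1: −1/(1!·1!·1!·1!·0!·0!) = -1
  k=2: +1/(2!·0!·0!·0!·1!·1!) = 1/2
Σ = -1/2  ⇒  CG² = 1/5·(-1/2)² = 1/20
CG = −√(1/20) = -0.223607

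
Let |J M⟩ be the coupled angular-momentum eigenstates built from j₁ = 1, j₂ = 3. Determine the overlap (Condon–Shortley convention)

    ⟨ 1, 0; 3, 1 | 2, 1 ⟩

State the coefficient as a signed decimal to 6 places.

triangle: 2!×0!×4!/7! = 48/5040
(j±m)!: 1!×1!×4!×2!×3!×1! = 288
prefactor² = (2J+1)×Δ×N² = 96/7
  k=1: −1/(1!×1!×0!×3!×0!×1!) = -1/6
Σ = -1/6  ⇒  CG² = 96/7×(-1/6)² = 8/21
CG = −√(8/21) = -0.617213

−√(8/21) = -0.617213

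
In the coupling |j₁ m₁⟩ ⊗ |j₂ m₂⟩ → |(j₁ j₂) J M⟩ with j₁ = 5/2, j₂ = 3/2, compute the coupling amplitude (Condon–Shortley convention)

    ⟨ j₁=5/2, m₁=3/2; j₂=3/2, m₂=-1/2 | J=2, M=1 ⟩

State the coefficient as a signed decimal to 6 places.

√[5·2!3!1!/7! · 4!1!1!2!3!1!] = √(24/7)
  +(−1)^0/∏(0,2,1,1,2,0)! = 1/4  (running 1/4)
  +(−1)^1/∏(1,1,0,0,3,1)! = -1/6  (running 1/12)
⟨..|..⟩ = √(24/7)·(1/12) = +0.154303

+√(1/42) = +0.154303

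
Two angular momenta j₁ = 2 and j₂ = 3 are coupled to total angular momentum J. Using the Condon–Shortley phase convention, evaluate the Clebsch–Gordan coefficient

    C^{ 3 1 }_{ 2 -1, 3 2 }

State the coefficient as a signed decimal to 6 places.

+0.500000

triangle: 2!·2!·4!/9! = 96/362880
(j±m)!: 1!·3!·5!·1!·4!·2! = 34560
prefactor² = (2J+1)·Δ·N² = 64
  k=1: −1/(1!·1!·2!·4!·0!·0!) = -1/48
  k=2: +1/(2!·0!·1!·3!·1!·1!) = 1/12
Σ = 1/16  ⇒  CG² = 64·1/16² = 1/4
CG = +√(1/4) = +0.500000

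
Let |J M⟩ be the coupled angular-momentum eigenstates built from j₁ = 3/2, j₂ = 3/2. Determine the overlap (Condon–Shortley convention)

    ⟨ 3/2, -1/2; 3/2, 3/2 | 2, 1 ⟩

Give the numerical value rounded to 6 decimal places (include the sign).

√[5·1!2!2!/6! · 1!2!3!0!3!1!] = √(2)
  +(−1)^1/∏(1,0,1,2,1,0)! = -1/2  (running -1/2)
⟨..|..⟩ = √(2)·(-1/2) = -0.707107

−√(1/2) ≈ -0.707107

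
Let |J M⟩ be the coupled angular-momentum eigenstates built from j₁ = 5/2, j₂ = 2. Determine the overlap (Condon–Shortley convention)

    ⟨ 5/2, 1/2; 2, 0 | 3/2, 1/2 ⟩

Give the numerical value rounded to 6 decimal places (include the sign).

-0.239046  (= −√(2/35))

√[4·3!2!1!/7! · 3!2!2!2!2!1!] = √(32/35)
  +(−1)^1/∏(1,2,1,1,1,0)! = -1/2  (running -1/2)
  +(−1)^2/∏(2,1,0,0,2,1)! = 1/4  (running -1/4)
⟨..|..⟩ = √(32/35)·(-1/4) = -0.239046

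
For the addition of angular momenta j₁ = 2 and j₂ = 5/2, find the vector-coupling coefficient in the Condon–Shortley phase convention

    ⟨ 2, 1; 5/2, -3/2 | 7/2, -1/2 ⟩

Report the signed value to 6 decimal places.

j₁+j₂−J=1  J+j₁−j₂=3  J−j₁+j₂=4  j₁+j₂+J+1=9
(j₁±m₁, j₂±m₂, J±M) = (3,1,1,4,3,4)
P² = 2304/35
sum k=0..1:
  [0] +1/12 = 1/12
  [1] −1/144 = -1/144
S = 11/144
C² = P²·S² = 121/315 ; C = +0.619780

+0.619780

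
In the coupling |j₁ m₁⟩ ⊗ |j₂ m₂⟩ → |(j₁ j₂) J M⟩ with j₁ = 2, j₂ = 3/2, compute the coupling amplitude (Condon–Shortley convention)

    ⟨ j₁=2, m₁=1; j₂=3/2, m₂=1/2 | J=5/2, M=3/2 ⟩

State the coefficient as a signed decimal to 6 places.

j₁+j₂−J=1  J+j₁−j₂=3  J−j₁+j₂=2  j₁+j₂+J+1=7
(j₁±m₁, j₂±m₂, J±M) = (3,1,2,1,4,1)
P² = 144/35
sum k=0..1:
  [0] +1/4 = 1/4
  [1] −1/6 = -1/6
S = 1/12
C² = P²·S² = 1/35 ; C = +0.169031

+0.169031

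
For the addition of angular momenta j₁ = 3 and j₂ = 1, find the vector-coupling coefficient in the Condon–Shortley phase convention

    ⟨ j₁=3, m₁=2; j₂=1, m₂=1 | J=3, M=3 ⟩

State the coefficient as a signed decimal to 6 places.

-0.500000

√[7·1!5!1!/8! · 5!1!2!0!6!0!] = √(3600)
  +(−1)^1/∏(1,0,0,1,5,0)! = -1/120  (running -1/120)
⟨..|..⟩ = √(3600)·(-1/120) = -0.500000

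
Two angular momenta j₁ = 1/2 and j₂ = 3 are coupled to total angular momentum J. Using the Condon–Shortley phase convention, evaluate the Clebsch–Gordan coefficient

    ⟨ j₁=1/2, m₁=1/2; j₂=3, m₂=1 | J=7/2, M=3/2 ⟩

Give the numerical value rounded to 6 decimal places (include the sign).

+√(5/7) ≈ +0.845154

triangle: 0!·1!·6!/8! = 720/40320
(j±m)!: 1!·0!·4!·2!·5!·2! = 11520
prefactor² = (2J+1)·Δ·N² = 11520/7
  k=0: +1/(0!·0!·0!·4!·1!·2!) = 1/48
Σ = 1/48  ⇒  CG² = 11520/7·1/48² = 5/7
CG = +√(5/7) = +0.845154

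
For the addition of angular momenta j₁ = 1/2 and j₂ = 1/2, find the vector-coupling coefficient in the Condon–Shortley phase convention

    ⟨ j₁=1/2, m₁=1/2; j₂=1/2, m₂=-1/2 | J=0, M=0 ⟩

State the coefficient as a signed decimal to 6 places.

+0.707107  (= +√(1/2))

triangle: 1!*0!*0!/2! = 1/2
(j±m)!: 1!*0!*0!*1!*0!*0! = 1
prefactor² = (2J+1)*Δ*N² = 1/2
  k=0: +1/(0!*1!*0!*0!*0!*0!) = 1
Σ = 1  ⇒  CG² = 1/2*1² = 1/2
CG = +√(1/2) = +0.707107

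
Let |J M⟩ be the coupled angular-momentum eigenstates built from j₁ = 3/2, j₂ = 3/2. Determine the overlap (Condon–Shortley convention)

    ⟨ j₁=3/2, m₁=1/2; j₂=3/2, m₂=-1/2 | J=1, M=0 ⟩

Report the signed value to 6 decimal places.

triangle: 2!*1!*1!/5! = 2/120
(j±m)!: 2!*1!*1!*2!*1!*1! = 4
prefactor² = (2J+1)*Δ*N² = 1/5
  k=0: +1/(0!*2!*1!*1!*0!*0!) = 1/2
  k=1: −1/(1!*1!*0!*0!*1!*1!) = -1
Σ = -1/2  ⇒  CG² = 1/5*(-1/2)² = 1/20
CG = −√(1/20) = -0.223607

-0.223607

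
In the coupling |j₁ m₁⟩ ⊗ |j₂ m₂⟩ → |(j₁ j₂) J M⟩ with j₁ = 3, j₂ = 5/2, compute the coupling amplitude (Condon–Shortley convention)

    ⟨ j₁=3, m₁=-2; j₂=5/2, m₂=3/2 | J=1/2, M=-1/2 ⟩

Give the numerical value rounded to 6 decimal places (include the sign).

j₁+j₂−J=5  J+j₁−j₂=1  J−j₁+j₂=0  j₁+j₂+J+1=7
(j₁±m₁, j₂±m₂, J±M) = (1,5,4,1,0,1)
P² = 960/7
sum k=4..4:
  [4] +1/24 = 1/24
S = 1/24
C² = P²·S² = 5/21 ; C = +0.487950

+0.487950  (= +√(5/21))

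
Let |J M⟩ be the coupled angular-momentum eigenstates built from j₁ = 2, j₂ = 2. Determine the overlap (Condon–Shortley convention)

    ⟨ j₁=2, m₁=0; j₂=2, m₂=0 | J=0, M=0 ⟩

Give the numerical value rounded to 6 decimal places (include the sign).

j₁+j₂−J=4  J+j₁−j₂=0  J−j₁+j₂=0  j₁+j₂+J+1=5
(j₁±m₁, j₂±m₂, J±M) = (2,2,2,2,0,0)
P² = 16/5
sum k=2..2:
  [2] +1/4 = 1/4
S = 1/4
C² = P²·S² = 1/5 ; C = +0.447214

+0.447214  (= +√(1/5))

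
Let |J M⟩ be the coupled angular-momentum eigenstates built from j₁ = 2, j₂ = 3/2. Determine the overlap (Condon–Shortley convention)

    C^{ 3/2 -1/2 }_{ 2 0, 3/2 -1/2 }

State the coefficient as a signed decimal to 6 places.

-0.447214

√[4·2!2!1!/6! · 2!2!1!2!1!2!] = √(16/45)
  +(−1)^0/∏(0,2,2,1,0,0)! = 1/4  (running 1/4)
  +(−1)^1/∏(1,1,1,0,1,1)! = -1  (running -3/4)
⟨..|..⟩ = √(16/45)·(-3/4) = -0.447214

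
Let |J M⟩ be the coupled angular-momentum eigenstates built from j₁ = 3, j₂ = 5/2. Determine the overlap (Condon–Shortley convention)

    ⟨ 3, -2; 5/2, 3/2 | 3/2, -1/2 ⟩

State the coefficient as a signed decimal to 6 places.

−√(1/21) = -0.218218

j₁+j₂−J=4  J+j₁−j₂=2  J−j₁+j₂=1  j₁+j₂+J+1=8
(j₁±m₁, j₂±m₂, J±M) = (1,5,4,1,1,2)
P² = 192/7
sum k=3..4:
  [3] −1/12 = -1/12
  [4] +1/24 = 1/24
S = -1/24
C² = P²·S² = 1/21 ; C = -0.218218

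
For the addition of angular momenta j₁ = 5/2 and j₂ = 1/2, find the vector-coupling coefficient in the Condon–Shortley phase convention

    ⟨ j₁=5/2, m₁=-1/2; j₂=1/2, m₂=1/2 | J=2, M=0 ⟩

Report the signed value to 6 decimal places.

-0.707107

j₁+j₂−J=1  J+j₁−j₂=4  J−j₁+j₂=0  j₁+j₂+J+1=6
(j₁±m₁, j₂±m₂, J±M) = (2,3,1,0,2,2)
P² = 8
sum k=1..1:
  [1] −1/4 = -1/4
S = -1/4
C² = P²·S² = 1/2 ; C = -0.707107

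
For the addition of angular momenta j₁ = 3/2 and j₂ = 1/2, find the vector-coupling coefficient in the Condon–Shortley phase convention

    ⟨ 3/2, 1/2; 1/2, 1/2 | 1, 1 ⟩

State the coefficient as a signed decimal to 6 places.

√[3·1!2!0!/4! · 2!1!1!0!2!0!] = √(1)
  +(−1)^1/∏(1,0,0,0,2,0)! = -1/2  (running -1/2)
⟨..|..⟩ = √(1)·(-1/2) = -0.500000

−√(1/4) = -0.500000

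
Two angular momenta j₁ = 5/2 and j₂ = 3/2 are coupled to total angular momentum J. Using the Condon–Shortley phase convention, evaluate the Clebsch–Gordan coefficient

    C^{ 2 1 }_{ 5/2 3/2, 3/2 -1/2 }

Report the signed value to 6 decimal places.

+√(1/42) = +0.154303

√[5·2!3!1!/7! · 4!1!1!2!3!1!] = √(24/7)
  +(−1)^0/∏(0,2,1,1,2,0)! = 1/4  (running 1/4)
  +(−1)^1/∏(1,1,0,0,3,1)! = -1/6  (running 1/12)
⟨..|..⟩ = √(24/7)·(1/12) = +0.154303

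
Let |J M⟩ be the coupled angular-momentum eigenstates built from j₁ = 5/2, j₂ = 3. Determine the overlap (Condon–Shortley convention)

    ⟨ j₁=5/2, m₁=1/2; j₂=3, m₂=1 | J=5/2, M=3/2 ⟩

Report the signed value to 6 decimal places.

+√(1/35) ≈ +0.169031

j₁+j₂−J=3  J+j₁−j₂=2  J−j₁+j₂=3  j₁+j₂+J+1=9
(j₁±m₁, j₂±m₂, J±M) = (3,2,4,2,4,1)
P² = 576/35
sum k=1..2:
  [1] −1/12 = -1/12
  [2] +1/8 = 1/8
S = 1/24
C² = P²·S² = 1/35 ; C = +0.169031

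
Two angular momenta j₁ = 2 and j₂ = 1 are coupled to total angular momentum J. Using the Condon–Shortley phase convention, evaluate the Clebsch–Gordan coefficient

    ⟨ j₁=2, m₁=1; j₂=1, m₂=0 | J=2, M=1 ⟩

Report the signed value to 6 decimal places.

triangle: 1!×3!×1!/6! = 6/720
(j±m)!: 3!×1!×1!×1!×3!×1! = 36
prefactor² = (2J+1)×Δ×N² = 3/2
  k=0: +1/(0!×1!×1!×1!×2!×0!) = 1/2
  k=1: −1/(1!×0!×0!×0!×3!×1!) = -1/6
Σ = 1/3  ⇒  CG² = 3/2×1/3² = 1/6
CG = +√(1/6) = +0.408248

+0.408248  (= +√(1/6))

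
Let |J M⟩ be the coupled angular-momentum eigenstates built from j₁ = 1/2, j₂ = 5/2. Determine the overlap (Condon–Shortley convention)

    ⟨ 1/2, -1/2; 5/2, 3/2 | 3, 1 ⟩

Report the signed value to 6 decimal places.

triangle: 0!*1!*5!/7! = 120/5040
(j±m)!: 0!*1!*4!*1!*4!*2! = 1152
prefactor² = (2J+1)*Δ*N² = 192
  k=0: +1/(0!*0!*1!*4!*0!*1!) = 1/24
Σ = 1/24  ⇒  CG² = 192*1/24² = 1/3
CG = +√(1/3) = +0.577350

+√(1/3) = +0.577350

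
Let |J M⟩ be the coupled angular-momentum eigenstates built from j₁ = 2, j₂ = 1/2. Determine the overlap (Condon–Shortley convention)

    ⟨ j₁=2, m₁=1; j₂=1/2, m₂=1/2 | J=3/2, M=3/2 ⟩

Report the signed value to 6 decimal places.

-0.447214  (= −√(1/5))

triangle: 1!×3!×0!/5! = 6/120
(j±m)!: 3!×1!×1!×0!×3!×0! = 36
prefactor² = (2J+1)×Δ×N² = 36/5
  k=1: −1/(1!×0!×0!×0!×3!×0!) = -1/6
Σ = -1/6  ⇒  CG² = 36/5×(-1/6)² = 1/5
CG = −√(1/5) = -0.447214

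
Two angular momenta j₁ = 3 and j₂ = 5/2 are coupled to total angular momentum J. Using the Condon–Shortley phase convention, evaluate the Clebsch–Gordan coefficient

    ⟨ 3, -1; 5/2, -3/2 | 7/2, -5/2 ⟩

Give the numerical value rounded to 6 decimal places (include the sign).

j₁+j₂−J=2  J+j₁−j₂=4  J−j₁+j₂=3  j₁+j₂+J+1=10
(j₁±m₁, j₂±m₂, J±M) = (2,4,1,4,1,6)
P² = 18432/35
sum k=0..1:
  [0] +1/96 = 1/96
  [1] −1/36 = -1/36
S = -5/288
C² = P²·S² = 10/63 ; C = -0.398410

−√(10/63) ≈ -0.398410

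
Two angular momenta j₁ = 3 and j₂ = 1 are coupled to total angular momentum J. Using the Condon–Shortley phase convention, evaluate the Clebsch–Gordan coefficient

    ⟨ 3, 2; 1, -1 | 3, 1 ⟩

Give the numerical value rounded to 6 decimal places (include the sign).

triangle: 1!·5!·1!/8! = 120/40320
(j±m)!: 5!·1!·0!·2!·4!·2! = 11520
prefactor² = (2J+1)·Δ·N² = 240
  k=0: +1/(0!·1!·1!·0!·4!·1!) = 1/24
Σ = 1/24  ⇒  CG² = 240·1/24² = 5/12
CG = +√(5/12) = +0.645497

+0.645497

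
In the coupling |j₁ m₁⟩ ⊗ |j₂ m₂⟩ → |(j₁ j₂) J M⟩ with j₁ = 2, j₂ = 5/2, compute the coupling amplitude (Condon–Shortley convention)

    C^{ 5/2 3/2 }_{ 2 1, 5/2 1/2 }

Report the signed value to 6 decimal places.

triangle: 2!·2!·3!/8! = 24/40320
(j±m)!: 3!·1!·3!·2!·4!·1! = 1728
prefactor² = (2J+1)·Δ·N² = 216/35
  k=0: +1/(0!·2!·1!·3!·1!·0!) = 1/12
  k=1: −1/(1!·1!·0!·2!·2!·1!) = -1/4
Σ = -1/6  ⇒  CG² = 216/35·(-1/6)² = 6/35
CG = −√(6/35) = -0.414039

−√(6/35) ≈ -0.414039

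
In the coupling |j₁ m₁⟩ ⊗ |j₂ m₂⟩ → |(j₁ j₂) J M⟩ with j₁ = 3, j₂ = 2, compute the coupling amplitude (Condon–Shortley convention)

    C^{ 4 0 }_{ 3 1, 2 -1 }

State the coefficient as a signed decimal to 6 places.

+√(5/14) ≈ +0.597614

√[9·1!5!3!/10! · 4!2!1!3!4!4!] = √(10368/35)
  +(−1)^0/∏(0,1,2,1,3,2)! = 1/24  (running 1/24)
  +(−1)^1/∏(1,0,1,0,4,3)! = -1/144  (running 5/144)
⟨..|..⟩ = √(10368/35)·(5/144) = +0.597614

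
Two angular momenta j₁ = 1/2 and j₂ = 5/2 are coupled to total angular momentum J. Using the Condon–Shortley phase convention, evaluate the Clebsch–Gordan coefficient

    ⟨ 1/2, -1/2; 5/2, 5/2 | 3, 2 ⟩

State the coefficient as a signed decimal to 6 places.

+0.408248

√[7·0!1!5!/7! · 0!1!5!0!5!1!] = √(2400)
  +(−1)^0/∏(0,0,1,5,0,0)! = 1/120  (running 1/120)
⟨..|..⟩ = √(2400)·(1/120) = +0.408248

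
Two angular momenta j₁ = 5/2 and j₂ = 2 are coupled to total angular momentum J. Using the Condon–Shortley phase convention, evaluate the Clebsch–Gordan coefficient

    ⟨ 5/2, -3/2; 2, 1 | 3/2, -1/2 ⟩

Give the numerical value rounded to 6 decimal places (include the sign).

j₁+j₂−J=3  J+j₁−j₂=2  J−j₁+j₂=1  j₁+j₂+J+1=7
(j₁±m₁, j₂±m₂, J±M) = (1,4,3,1,1,2)
P² = 96/35
sum k=2..3:
  [2] +1/4 = 1/4
  [3] −1/6 = -1/6
S = 1/12
C² = P²·S² = 2/105 ; C = +0.138013

+0.138013  (= +√(2/105))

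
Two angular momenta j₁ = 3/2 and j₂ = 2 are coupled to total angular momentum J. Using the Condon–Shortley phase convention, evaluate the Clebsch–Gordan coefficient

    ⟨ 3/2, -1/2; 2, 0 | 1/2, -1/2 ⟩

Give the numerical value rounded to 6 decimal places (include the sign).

j₁+j₂−J=3  J+j₁−j₂=0  J−j₁+j₂=1  j₁+j₂+J+1=5
(j₁±m₁, j₂±m₂, J±M) = (1,2,2,2,0,1)
P² = 4/5
sum k=2..2:
  [2] +1/2 = 1/2
S = 1/2
C² = P²·S² = 1/5 ; C = +0.447214

+0.447214  (= +√(1/5))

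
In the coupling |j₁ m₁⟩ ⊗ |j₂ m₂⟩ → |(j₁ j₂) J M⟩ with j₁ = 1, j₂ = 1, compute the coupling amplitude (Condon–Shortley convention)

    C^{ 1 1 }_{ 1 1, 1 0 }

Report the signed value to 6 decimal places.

+0.707107  (= +√(1/2))

triangle: 1!×1!×1!/4! = 1/24
(j±m)!: 2!×0!×1!×1!×2!×0! = 4
prefactor² = (2J+1)×Δ×N² = 1/2
  k=0: +1/(0!×1!×0!×1!×1!×0!) = 1
Σ = 1  ⇒  CG² = 1/2×1² = 1/2
CG = +√(1/2) = +0.707107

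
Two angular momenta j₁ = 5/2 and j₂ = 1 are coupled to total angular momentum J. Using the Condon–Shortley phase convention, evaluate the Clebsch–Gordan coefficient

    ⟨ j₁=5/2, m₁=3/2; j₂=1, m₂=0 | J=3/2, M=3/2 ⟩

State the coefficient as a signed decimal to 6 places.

triangle: 2!·3!·0!/6! = 12/720
(j±m)!: 4!·1!·1!·1!·3!·0! = 144
prefactor² = (2J+1)·Δ·N² = 48/5
  k=1: −1/(1!·1!·0!·0!·3!·0!) = -1/6
Σ = -1/6  ⇒  CG² = 48/5·(-1/6)² = 4/15
CG = −√(4/15) = -0.516398

−√(4/15) ≈ -0.516398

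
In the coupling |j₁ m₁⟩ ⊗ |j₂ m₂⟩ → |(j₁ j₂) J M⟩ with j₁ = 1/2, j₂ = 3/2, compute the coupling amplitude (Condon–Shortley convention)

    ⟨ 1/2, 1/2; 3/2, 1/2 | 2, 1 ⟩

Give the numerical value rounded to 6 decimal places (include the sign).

+0.866025  (= +√(3/4))

triangle: 0!×1!×3!/5! = 6/120
(j±m)!: 1!×0!×2!×1!×3!×1! = 12
prefactor² = (2J+1)×Δ×N² = 3
  k=0: +1/(0!×0!×0!×2!×1!×1!) = 1/2
Σ = 1/2  ⇒  CG² = 3×1/2² = 3/4
CG = +√(3/4) = +0.866025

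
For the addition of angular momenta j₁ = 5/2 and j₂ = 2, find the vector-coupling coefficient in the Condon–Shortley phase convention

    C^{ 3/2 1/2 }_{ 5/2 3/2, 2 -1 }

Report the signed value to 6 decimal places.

triangle: 3!×2!×1!/7! = 12/5040
(j±m)!: 4!×1!×1!×3!×2!×1! = 288
prefactor² = (2J+1)×Δ×N² = 96/35
  k=0: +1/(0!×3!×1!×1!×1!×0!) = 1/6
  k=1: −1/(1!×2!×0!×0!×2!×1!) = -1/4
Σ = -1/12  ⇒  CG² = 96/35×(-1/12)² = 2/105
CG = −√(2/105) = -0.138013

-0.138013  (= −√(2/105))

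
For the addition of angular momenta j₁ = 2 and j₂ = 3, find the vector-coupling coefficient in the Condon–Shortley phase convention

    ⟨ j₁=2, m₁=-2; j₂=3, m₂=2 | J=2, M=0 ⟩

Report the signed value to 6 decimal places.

triangle: 3!·1!·3!/8! = 36/40320
(j±m)!: 0!·4!·5!·1!·2!·2! = 11520
prefactor² = (2J+1)·Δ·N² = 360/7
  k=3: −1/(3!·0!·1!·2!·0!·1!) = -1/12
Σ = -1/12  ⇒  CG² = 360/7·(-1/12)² = 5/14
CG = −√(5/14) = -0.597614

−√(5/14) = -0.597614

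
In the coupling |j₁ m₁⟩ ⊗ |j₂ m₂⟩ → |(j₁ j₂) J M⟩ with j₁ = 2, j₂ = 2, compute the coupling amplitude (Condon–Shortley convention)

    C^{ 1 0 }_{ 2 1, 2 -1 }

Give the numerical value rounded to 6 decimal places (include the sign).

√[3·3!1!1!/6! · 3!1!1!3!1!1!] = √(9/10)
  +(−1)^0/∏(0,3,1,1,0,0)! = 1/6  (running 1/6)
  +(−1)^1/∏(1,2,0,0,1,1)! = -1/2  (running -1/3)
⟨..|..⟩ = √(9/10)·(-1/3) = -0.316228

−√(1/10) ≈ -0.316228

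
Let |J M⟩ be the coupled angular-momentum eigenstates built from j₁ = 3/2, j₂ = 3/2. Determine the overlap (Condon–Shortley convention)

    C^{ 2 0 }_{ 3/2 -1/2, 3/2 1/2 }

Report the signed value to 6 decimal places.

j₁+j₂−J=1  J+j₁−j₂=2  J−j₁+j₂=2  j₁+j₂+J+1=6
(j₁±m₁, j₂±m₂, J±M) = (1,2,2,1,2,2)
P² = 4/9
sum k=0..1:
  [0] +1/4 = 1/4
  [1] −1/1 = -1
S = -3/4
C² = P²·S² = 1/4 ; C = -0.500000

−√(1/4) ≈ -0.500000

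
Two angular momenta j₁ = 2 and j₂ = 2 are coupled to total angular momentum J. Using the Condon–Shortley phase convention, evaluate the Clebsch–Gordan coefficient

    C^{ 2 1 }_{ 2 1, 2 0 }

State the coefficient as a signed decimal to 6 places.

−√(1/14) ≈ -0.267261

triangle: 2!*2!*2!/7! = 8/5040
(j±m)!: 3!*1!*2!*2!*3!*1! = 144
prefactor² = (2J+1)*Δ*N² = 8/7
  k=0: +1/(0!*2!*1!*2!*1!*0!) = 1/4
  k=1: −1/(1!*1!*0!*1!*2!*1!) = -1/2
Σ = -1/4  ⇒  CG² = 8/7*(-1/4)² = 1/14
CG = −√(1/14) = -0.267261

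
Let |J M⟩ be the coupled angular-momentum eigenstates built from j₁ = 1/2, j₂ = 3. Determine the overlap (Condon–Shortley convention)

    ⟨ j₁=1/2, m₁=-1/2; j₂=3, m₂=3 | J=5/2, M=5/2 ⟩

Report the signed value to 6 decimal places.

−√(6/7) ≈ -0.925820

triangle: 1!·0!·5!/7! = 120/5040
(j±m)!: 0!·1!·6!·0!·5!·0! = 86400
prefactor² = (2J+1)·Δ·N² = 86400/7
  k=1: −1/(1!·0!·0!·5!·0!·0!) = -1/120
Σ = -1/120  ⇒  CG² = 86400/7·(-1/120)² = 6/7
CG = −√(6/7) = -0.925820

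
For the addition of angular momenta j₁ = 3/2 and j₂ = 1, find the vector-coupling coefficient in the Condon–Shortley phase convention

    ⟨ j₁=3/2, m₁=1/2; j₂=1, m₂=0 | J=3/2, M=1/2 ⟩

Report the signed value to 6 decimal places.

+0.258199  (= +√(1/15))

√[4·1!2!1!/5! · 2!1!1!1!2!1!] = √(4/15)
  +(−1)^0/∏(0,1,1,1,1,0)! = 1  (running 1)
  +(−1)^1/∏(1,0,0,0,2,1)! = -1/2  (running 1/2)
⟨..|..⟩ = √(4/15)·(1/2) = +0.258199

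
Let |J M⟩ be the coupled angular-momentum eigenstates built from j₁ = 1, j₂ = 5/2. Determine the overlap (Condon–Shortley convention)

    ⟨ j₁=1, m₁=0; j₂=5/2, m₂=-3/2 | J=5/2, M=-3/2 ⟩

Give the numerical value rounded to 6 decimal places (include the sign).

+√(9/35) ≈ +0.507093

√[6·1!1!4!/7! · 1!1!1!4!1!4!] = √(576/35)
  +(−1)^0/∏(0,1,1,1,0,3)! = 1/6  (running 1/6)
  +(−1)^1/∏(1,0,0,0,1,4)! = -1/24  (running 1/8)
⟨..|..⟩ = √(576/35)·(1/8) = +0.507093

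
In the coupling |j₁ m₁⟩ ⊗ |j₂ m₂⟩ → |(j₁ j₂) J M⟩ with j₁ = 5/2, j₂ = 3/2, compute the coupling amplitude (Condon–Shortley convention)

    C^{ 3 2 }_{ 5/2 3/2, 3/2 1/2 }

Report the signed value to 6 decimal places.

triangle: 1!·4!·2!/8! = 48/40320
(j±m)!: 4!·1!·2!·1!·5!·1! = 5760
prefactor² = (2J+1)·Δ·N² = 48
  k=0: +1/(0!·1!·1!·2!·3!·0!) = 1/12
  k=1: −1/(1!·0!·0!·1!·4!·1!) = -1/24
Σ = 1/24  ⇒  CG² = 48·1/24² = 1/12
CG = +√(1/12) = +0.288675

+0.288675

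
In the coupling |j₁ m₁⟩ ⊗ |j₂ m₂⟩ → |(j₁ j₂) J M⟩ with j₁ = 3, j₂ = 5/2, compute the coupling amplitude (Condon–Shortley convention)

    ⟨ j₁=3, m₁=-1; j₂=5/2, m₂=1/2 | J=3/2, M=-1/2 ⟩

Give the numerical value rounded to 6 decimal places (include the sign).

√[4·4!2!1!/8! · 2!4!3!2!1!2!] = √(192/35)
  +(−1)^2/∏(2,2,2,1,0,0)! = 1/8  (running 1/8)
  +(−1)^3/∏(3,1,1,0,1,1)! = -1/6  (running -1/24)
⟨..|..⟩ = √(192/35)·(-1/24) = -0.097590

-0.097590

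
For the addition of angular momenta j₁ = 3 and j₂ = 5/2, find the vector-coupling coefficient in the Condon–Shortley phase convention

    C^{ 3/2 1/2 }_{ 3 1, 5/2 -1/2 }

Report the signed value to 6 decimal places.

-0.097590

j₁+j₂−J=4  J+j₁−j₂=2  J−j₁+j₂=1  j₁+j₂+J+1=8
(j₁±m₁, j₂±m₂, J±M) = (4,2,2,3,2,1)
P² = 192/35
sum k=1..2:
  [1] −1/6 = -1/6
  [2] +1/8 = 1/8
S = -1/24
C² = P²·S² = 1/105 ; C = -0.097590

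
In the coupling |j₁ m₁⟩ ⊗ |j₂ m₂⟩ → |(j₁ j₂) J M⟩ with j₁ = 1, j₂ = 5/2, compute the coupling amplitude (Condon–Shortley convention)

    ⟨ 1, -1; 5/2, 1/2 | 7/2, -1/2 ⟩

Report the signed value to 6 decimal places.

+0.534522  (= +√(2/7))

j₁+j₂−J=0  J+j₁−j₂=2  J−j₁+j₂=5  j₁+j₂+J+1=8
(j₁±m₁, j₂±m₂, J±M) = (0,2,3,2,3,4)
P² = 1152/7
sum k=0..0:
  [0] +1/24 = 1/24
S = 1/24
C² = P²·S² = 2/7 ; C = +0.534522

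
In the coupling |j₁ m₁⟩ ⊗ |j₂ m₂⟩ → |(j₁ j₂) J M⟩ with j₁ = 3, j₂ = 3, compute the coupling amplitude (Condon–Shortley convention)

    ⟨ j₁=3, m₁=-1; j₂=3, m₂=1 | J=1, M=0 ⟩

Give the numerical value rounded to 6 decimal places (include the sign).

j₁+j₂−J=5  J+j₁−j₂=1  J−j₁+j₂=1  j₁+j₂+J+1=8
(j₁±m₁, j₂±m₂, J±M) = (2,4,4,2,1,1)
P² = 144/7
sum k=3..4:
  [3] −1/12 = -1/12
  [4] +1/24 = 1/24
S = -1/24
C² = P²·S² = 1/28 ; C = -0.188982

-0.188982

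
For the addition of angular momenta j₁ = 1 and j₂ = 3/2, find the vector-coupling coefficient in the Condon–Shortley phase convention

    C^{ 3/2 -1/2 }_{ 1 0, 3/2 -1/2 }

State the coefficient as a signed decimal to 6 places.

√[4·1!1!2!/5! · 1!1!1!2!1!2!] = √(4/15)
  +(−1)^0/∏(0,1,1,1,0,1)! = 1  (running 1)
  +(−1)^1/∏(1,0,0,0,1,2)! = -1/2  (running 1/2)
⟨..|..⟩ = √(4/15)·(1/2) = +0.258199

+√(1/15) = +0.258199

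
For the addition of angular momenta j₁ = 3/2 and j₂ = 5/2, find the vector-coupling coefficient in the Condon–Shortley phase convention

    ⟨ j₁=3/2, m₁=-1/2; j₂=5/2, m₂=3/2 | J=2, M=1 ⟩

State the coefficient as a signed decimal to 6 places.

j₁+j₂−J=2  J+j₁−j₂=1  J−j₁+j₂=3  j₁+j₂+J+1=7
(j₁±m₁, j₂±m₂, J±M) = (1,2,4,1,3,1)
P² = 24/7
sum k=1..2:
  [1] −1/6 = -1/6
  [2] +1/4 = 1/4
S = 1/12
C² = P²·S² = 1/42 ; C = +0.154303

+0.154303  (= +√(1/42))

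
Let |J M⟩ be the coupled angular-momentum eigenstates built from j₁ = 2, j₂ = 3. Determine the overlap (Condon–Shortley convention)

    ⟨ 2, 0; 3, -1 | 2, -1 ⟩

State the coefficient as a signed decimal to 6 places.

triangle: 3!×1!×3!/8! = 36/40320
(j±m)!: 2!×2!×2!×4!×1!×3! = 1152
prefactor² = (2J+1)×Δ×N² = 36/7
  k=1: −1/(1!×2!×1!×1!×0!×2!) = -1/4
  k=2: +1/(2!×1!×0!×0!×1!×3!) = 1/12
Σ = -1/6  ⇒  CG² = 36/7×(-1/6)² = 1/7
CG = −√(1/7) = -0.377964

-0.377964  (= −√(1/7))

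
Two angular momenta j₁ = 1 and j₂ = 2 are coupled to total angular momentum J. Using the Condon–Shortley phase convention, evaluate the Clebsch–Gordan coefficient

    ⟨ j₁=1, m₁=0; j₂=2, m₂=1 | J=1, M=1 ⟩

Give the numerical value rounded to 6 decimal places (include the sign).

triangle: 2!·0!·2!/5! = 4/120
(j±m)!: 1!·1!·3!·1!·2!·0! = 12
prefactor² = (2J+1)·Δ·N² = 6/5
  k=1: −1/(1!·1!·0!·2!·0!·0!) = -1/2
Σ = -1/2  ⇒  CG² = 6/5·(-1/2)² = 3/10
CG = −√(3/10) = -0.547723

−√(3/10) ≈ -0.547723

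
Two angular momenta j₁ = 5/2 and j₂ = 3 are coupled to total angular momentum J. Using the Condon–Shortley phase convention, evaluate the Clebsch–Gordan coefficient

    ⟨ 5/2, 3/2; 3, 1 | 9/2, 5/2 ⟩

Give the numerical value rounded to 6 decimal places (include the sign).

√[10·1!4!5!/11! · 4!1!4!2!7!2!] = √(92160/11)
  +(−1)^0/∏(0,1,1,4,3,1)! = 1/144  (running 1/144)
  +(−1)^1/∏(1,0,0,3,4,2)! = -1/288  (running 1/288)
⟨..|..⟩ = √(92160/11)·(1/288) = +0.317821

+√(10/99) ≈ +0.317821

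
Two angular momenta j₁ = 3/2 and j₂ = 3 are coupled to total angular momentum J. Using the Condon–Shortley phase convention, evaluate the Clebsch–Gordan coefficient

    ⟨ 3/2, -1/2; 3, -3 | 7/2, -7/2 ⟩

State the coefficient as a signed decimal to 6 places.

triangle: 1!·2!·5!/9! = 240/362880
(j±m)!: 1!·2!·0!·6!·0!·7! = 7257600
prefactor² = (2J+1)·Δ·N² = 38400
  k=0: +1/(0!·1!·2!·0!·0!·5!) = 1/240
Σ = 1/240  ⇒  CG² = 38400·1/240² = 2/3
CG = +√(2/3) = +0.816497

+0.816497  (= +√(2/3))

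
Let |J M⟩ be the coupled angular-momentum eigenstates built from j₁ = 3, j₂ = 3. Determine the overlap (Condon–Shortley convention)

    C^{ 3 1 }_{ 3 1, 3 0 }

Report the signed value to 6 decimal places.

j₁+j₂−J=3  J+j₁−j₂=3  J−j₁+j₂=3  j₁+j₂+J+1=10
(j₁±m₁, j₂±m₂, J±M) = (4,2,3,3,4,2)
P² = 864/25
sum k=0..2:
  [0] +1/72 = 1/72
  [1] −1/8 = -1/8
  [2] +1/24 = 1/24
S = -5/72
C² = P²·S² = 1/6 ; C = -0.408248

−√(1/6) = -0.408248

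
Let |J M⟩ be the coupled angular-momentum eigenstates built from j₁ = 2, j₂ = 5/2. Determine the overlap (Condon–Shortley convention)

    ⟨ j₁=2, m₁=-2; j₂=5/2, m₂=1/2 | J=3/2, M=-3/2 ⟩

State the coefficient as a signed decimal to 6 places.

triangle: 3!×1!×2!/7! = 12/5040
(j±m)!: 0!×4!×3!×2!×0!×3! = 1728
prefactor² = (2J+1)×Δ×N² = 576/35
  k=3: −1/(3!×0!×1!×0!×0!×2!) = -1/12
Σ = -1/12  ⇒  CG² = 576/35×(-1/12)² = 4/35
CG = −√(4/35) = -0.338062

−√(4/35) ≈ -0.338062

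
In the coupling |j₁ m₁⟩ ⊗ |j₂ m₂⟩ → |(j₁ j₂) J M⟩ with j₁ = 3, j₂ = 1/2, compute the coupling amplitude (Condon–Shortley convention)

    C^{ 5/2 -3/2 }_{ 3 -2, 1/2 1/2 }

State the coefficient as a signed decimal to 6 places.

√[6·1!5!0!/7! · 1!5!1!0!1!4!] = √(2880/7)
  +(−1)^1/∏(1,0,4,0,1,0)! = -1/24  (running -1/24)
⟨..|..⟩ = √(2880/7)·(-1/24) = -0.845154

-0.845154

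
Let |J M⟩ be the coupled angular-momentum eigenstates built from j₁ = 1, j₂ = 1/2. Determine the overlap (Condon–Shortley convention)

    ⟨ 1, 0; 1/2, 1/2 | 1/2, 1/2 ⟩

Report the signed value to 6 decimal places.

-0.577350

√[2·1!1!0!/3! · 1!1!1!0!1!0!] = √(1/3)
  +(−1)^1/∏(1,0,0,0,1,0)! = -1  (running -1)
⟨..|..⟩ = √(1/3)·(-1) = -0.577350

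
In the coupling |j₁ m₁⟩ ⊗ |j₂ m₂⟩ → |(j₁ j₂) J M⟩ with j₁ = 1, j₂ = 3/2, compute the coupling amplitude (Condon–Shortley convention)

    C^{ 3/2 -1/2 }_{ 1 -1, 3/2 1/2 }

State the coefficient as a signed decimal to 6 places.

−√(8/15) = -0.730297

triangle: 1!*1!*2!/5! = 2/120
(j±m)!: 0!*2!*2!*1!*1!*2! = 8
prefactor² = (2J+1)*Δ*N² = 8/15
  k=1: −1/(1!*0!*1!*1!*0!*1!) = -1
Σ = -1  ⇒  CG² = 8/15*(-1)² = 8/15
CG = −√(8/15) = -0.730297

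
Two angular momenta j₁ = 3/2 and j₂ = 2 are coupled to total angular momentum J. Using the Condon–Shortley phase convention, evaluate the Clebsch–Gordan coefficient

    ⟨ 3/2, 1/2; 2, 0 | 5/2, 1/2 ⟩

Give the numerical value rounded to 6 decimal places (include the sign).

j₁+j₂−J=1  J+j₁−j₂=2  J−j₁+j₂=3  j₁+j₂+J+1=7
(j₁±m₁, j₂±m₂, J±M) = (2,1,2,2,3,2)
P² = 48/35
sum k=0..1:
  [0] +1/2 = 1/2
  [1] −1/4 = -1/4
S = 1/4
C² = P²·S² = 3/35 ; C = +0.292770

+√(3/35) ≈ +0.292770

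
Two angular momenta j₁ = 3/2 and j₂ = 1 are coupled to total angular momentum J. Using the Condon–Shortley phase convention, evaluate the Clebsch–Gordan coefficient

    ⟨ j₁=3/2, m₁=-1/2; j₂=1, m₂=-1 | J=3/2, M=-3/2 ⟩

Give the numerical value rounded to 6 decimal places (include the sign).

triangle: 1!*2!*1!/5! = 2/120
(j±m)!: 1!*2!*0!*2!*0!*3! = 24
prefactor² = (2J+1)*Δ*N² = 8/5
  k=0: +1/(0!*1!*2!*0!*0!*1!) = 1/2
Σ = 1/2  ⇒  CG² = 8/5*1/2² = 2/5
CG = +√(2/5) = +0.632456

+0.632456  (= +√(2/5))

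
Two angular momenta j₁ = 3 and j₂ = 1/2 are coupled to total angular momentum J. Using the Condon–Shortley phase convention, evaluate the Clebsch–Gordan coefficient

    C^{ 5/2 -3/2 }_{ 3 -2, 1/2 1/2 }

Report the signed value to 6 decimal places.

√[6·1!5!0!/7! · 1!5!1!0!1!4!] = √(2880/7)
  +(−1)^1/∏(1,0,4,0,1,0)! = -1/24  (running -1/24)
⟨..|..⟩ = √(2880/7)·(-1/24) = -0.845154

−√(5/7) = -0.845154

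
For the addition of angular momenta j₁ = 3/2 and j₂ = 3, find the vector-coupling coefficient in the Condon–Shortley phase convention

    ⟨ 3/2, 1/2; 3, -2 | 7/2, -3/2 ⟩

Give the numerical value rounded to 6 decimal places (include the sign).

j₁+j₂−J=1  J+j₁−j₂=2  J−j₁+j₂=5  j₁+j₂+J+1=9
(j₁±m₁, j₂±m₂, J±M) = (2,1,1,5,2,5)
P² = 6400/21
sum k=0..1:
  [0] +1/24 = 1/24
  [1] −1/240 = -1/240
S = 3/80
C² = P²·S² = 3/7 ; C = +0.654654

+√(3/7) ≈ +0.654654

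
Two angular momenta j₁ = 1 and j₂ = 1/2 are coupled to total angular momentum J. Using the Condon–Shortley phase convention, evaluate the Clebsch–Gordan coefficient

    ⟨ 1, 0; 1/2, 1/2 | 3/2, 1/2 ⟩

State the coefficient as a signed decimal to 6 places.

triangle: 0!×2!×1!/4! = 2/24
(j±m)!: 1!×1!×1!×0!×2!×1! = 2
prefactor² = (2J+1)×Δ×N² = 2/3
  k=0: +1/(0!×0!×1!×1!×1!×0!) = 1
Σ = 1  ⇒  CG² = 2/3×1² = 2/3
CG = +√(2/3) = +0.816497

+0.816497  (= +√(2/3))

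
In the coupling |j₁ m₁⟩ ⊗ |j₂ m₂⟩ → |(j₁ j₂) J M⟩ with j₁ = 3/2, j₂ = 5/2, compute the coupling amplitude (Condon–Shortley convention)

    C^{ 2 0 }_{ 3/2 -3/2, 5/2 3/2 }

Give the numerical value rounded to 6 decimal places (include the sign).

j₁+j₂−J=2  J+j₁−j₂=1  J−j₁+j₂=3  j₁+j₂+J+1=7
(j₁±m₁, j₂±m₂, J±M) = (0,3,4,1,2,2)
P² = 48/7
sum k=2..2:
  [2] +1/4 = 1/4
S = 1/4
C² = P²·S² = 3/7 ; C = +0.654654

+0.654654  (= +√(3/7))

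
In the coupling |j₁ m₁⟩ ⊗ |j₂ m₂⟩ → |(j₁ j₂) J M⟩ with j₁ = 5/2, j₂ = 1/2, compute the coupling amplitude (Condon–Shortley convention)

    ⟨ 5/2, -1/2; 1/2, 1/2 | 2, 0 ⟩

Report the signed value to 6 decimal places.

√[5·1!4!0!/6! · 2!3!1!0!2!2!] = √(8)
  +(−1)^1/∏(1,0,2,0,2,0)! = -1/4  (running -1/4)
⟨..|..⟩ = √(8)·(-1/4) = -0.707107

−√(1/2) = -0.707107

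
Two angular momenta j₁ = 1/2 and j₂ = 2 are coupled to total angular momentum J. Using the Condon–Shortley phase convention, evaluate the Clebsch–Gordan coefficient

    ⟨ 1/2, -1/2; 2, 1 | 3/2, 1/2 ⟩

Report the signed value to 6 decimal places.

-0.774597  (= −√(3/5))

√[4·1!0!3!/5! · 0!1!3!1!2!1!] = √(12/5)
  +(−1)^1/∏(1,0,0,2,0,1)! = -1/2  (running -1/2)
⟨..|..⟩ = √(12/5)·(-1/2) = -0.774597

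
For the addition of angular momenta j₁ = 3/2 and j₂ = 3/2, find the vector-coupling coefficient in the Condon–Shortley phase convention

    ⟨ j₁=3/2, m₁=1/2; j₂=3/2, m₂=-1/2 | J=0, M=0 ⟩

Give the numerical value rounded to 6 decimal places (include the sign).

triangle: 3!*0!*0!/4! = 6/24
(j±m)!: 2!*1!*1!*2!*0!*0! = 4
prefactor² = (2J+1)*Δ*N² = 1
  k=1: −1/(1!*2!*0!*0!*0!*0!) = -1/2
Σ = -1/2  ⇒  CG² = 1*(-1/2)² = 1/4
CG = −√(1/4) = -0.500000

−√(1/4) ≈ -0.500000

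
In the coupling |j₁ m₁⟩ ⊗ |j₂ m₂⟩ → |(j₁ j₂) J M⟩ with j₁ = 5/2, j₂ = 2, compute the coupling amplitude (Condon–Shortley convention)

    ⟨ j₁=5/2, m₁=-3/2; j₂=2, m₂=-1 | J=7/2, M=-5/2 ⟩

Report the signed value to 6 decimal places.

j₁+j₂−J=1  J+j₁−j₂=4  J−j₁+j₂=3  j₁+j₂+J+1=9
(j₁±m₁, j₂±m₂, J±M) = (1,4,1,3,1,6)
P² = 2304/7
sum k=0..1:
  [0] +1/48 = 1/48
  [1] −1/36 = -1/36
S = -1/144
C² = P²·S² = 1/63 ; C = -0.125988

−√(1/63) = -0.125988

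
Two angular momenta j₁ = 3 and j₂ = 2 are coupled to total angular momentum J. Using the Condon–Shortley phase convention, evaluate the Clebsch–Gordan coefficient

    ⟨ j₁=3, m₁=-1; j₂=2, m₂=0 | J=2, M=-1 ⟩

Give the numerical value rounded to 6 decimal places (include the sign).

+0.377964  (= +√(1/7))

j₁+j₂−J=3  J+j₁−j₂=3  J−j₁+j₂=1  j₁+j₂+J+1=8
(j₁±m₁, j₂±m₂, J±M) = (2,4,2,2,1,3)
P² = 36/7
sum k=1..2:
  [1] −1/12 = -1/12
  [2] +1/4 = 1/4
S = 1/6
C² = P²·S² = 1/7 ; C = +0.377964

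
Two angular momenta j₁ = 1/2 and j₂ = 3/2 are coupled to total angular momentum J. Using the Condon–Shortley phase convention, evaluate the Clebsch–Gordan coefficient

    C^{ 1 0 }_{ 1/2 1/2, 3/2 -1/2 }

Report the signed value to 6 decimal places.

√[3·1!0!2!/4! · 1!0!1!2!1!1!] = √(1/2)
  +(−1)^0/∏(0,1,0,1,0,1)! = 1  (running 1)
⟨..|..⟩ = √(1/2)·(1) = +0.707107

+0.707107  (= +√(1/2))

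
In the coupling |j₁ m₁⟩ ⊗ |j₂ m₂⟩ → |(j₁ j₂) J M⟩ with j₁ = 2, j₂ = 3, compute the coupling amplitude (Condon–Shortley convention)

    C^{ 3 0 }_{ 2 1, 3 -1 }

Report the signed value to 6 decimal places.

+√(1/30) ≈ +0.182574

triangle: 2!·2!·4!/9! = 96/362880
(j±m)!: 3!·1!·2!·4!·3!·3! = 10368
prefactor² = (2J+1)·Δ·N² = 96/5
  k=0: +1/(0!·2!·1!·2!·1!·2!) = 1/8
  k=1: −1/(1!·1!·0!·1!·2!·3!) = -1/12
Σ = 1/24  ⇒  CG² = 96/5·1/24² = 1/30
CG = +√(1/30) = +0.182574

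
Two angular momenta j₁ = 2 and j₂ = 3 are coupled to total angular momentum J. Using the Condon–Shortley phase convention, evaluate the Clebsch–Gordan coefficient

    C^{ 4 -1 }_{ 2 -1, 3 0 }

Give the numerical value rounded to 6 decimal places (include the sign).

-0.462910

√[9·1!3!5!/10! · 1!3!3!3!3!5!] = √(1944/7)
  +(−1)^0/∏(0,1,3,3,0,2)! = 1/72  (running 1/72)
  +(−1)^1/∏(1,0,2,2,1,3)! = -1/24  (running -1/36)
⟨..|..⟩ = √(1944/7)·(-1/36) = -0.462910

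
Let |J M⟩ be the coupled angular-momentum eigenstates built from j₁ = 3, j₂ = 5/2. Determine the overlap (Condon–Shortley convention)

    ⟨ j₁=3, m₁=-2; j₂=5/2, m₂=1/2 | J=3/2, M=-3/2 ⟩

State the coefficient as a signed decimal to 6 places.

j₁+j₂−J=4  J+j₁−j₂=2  J−j₁+j₂=1  j₁+j₂+J+1=8
(j₁±m₁, j₂±m₂, J±M) = (1,5,3,2,0,3)
P² = 288/7
sum k=3..3:
  [3] −1/12 = -1/12
S = -1/12
C² = P²·S² = 2/7 ; C = -0.534522

-0.534522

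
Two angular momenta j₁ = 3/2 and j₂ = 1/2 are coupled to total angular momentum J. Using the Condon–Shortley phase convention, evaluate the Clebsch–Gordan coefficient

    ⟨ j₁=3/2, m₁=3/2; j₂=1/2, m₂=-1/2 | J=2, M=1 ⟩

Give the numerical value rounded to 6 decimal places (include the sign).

+√(1/4) = +0.500000

triangle: 0!·3!·1!/5! = 6/120
(j±m)!: 3!·0!·0!·1!·3!·1! = 36
prefactor² = (2J+1)·Δ·N² = 9
  k=0: +1/(0!·0!·0!·0!·3!·1!) = 1/6
Σ = 1/6  ⇒  CG² = 9·1/6² = 1/4
CG = +√(1/4) = +0.500000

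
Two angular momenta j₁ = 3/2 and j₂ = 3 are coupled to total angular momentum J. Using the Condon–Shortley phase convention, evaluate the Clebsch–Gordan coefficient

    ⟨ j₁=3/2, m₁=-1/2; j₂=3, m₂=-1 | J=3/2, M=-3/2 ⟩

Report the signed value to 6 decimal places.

√[4·3!0!3!/7! · 1!2!2!4!0!3!] = √(576/35)
  +(−1)^2/∏(2,1,0,0,0,3)! = 1/12  (running 1/12)
⟨..|..⟩ = √(576/35)·(1/12) = +0.338062

+√(4/35) ≈ +0.338062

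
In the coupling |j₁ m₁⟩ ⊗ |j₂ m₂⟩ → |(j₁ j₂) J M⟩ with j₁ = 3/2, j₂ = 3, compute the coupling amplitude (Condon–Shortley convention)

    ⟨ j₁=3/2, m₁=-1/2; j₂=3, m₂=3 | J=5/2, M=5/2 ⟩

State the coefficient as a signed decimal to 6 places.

triangle: 2!*1!*4!/8! = 48/40320
(j±m)!: 1!*2!*6!*0!*5!*0! = 172800
prefactor² = (2J+1)*Δ*N² = 8640/7
  k=2: +1/(2!*0!*0!*4!*1!*0!) = 1/48
Σ = 1/48  ⇒  CG² = 8640/7*1/48² = 15/28
CG = +√(15/28) = +0.731925

+√(15/28) ≈ +0.731925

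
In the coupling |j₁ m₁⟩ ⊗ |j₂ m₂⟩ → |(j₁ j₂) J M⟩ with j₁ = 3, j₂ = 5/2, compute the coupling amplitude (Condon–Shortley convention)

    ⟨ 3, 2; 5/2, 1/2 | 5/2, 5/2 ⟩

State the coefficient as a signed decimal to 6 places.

j₁+j₂−J=3  J+j₁−j₂=3  J−j₁+j₂=2  j₁+j₂+J+1=9
(j₁±m₁, j₂±m₂, J±M) = (5,1,3,2,5,0)
P² = 1440/7
sum k=1..1:
  [1] −1/24 = -1/24
S = -1/24
C² = P²·S² = 5/14 ; C = -0.597614

-0.597614  (= −√(5/14))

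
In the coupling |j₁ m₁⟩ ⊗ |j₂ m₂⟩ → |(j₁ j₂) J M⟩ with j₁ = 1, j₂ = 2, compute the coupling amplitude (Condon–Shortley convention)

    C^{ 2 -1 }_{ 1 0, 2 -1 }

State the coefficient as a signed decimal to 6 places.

j₁+j₂−J=1  J+j₁−j₂=1  J−j₁+j₂=3  j₁+j₂+J+1=6
(j₁±m₁, j₂±m₂, J±M) = (1,1,1,3,1,3)
P² = 3/2
sum k=0..1:
  [0] +1/2 = 1/2
  [1] −1/6 = -1/6
S = 1/3
C² = P²·S² = 1/6 ; C = +0.408248

+0.408248  (= +√(1/6))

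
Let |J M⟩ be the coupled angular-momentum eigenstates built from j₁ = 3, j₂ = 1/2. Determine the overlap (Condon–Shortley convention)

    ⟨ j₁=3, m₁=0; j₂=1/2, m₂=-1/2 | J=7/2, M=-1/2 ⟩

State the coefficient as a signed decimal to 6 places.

triangle: 0!·6!·1!/8! = 720/40320
(j±m)!: 3!·3!·0!·1!·3!·4! = 5184
prefactor² = (2J+1)·Δ·N² = 5184/7
  k=0: +1/(0!·0!·3!·0!·3!·1!) = 1/36
Σ = 1/36  ⇒  CG² = 5184/7·1/36² = 4/7
CG = +√(4/7) = +0.755929

+√(4/7) = +0.755929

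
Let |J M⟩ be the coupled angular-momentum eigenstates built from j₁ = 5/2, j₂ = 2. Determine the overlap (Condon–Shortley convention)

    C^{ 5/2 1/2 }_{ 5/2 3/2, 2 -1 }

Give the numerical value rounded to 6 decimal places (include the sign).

+√(6/35) = +0.414039

√[6·2!3!2!/8! · 4!1!1!3!3!2!] = √(216/35)
  +(−1)^0/∏(0,2,1,1,2,1)! = 1/4  (running 1/4)
  +(−1)^1/∏(1,1,0,0,3,2)! = -1/12  (running 1/6)
⟨..|..⟩ = √(216/35)·(1/6) = +0.414039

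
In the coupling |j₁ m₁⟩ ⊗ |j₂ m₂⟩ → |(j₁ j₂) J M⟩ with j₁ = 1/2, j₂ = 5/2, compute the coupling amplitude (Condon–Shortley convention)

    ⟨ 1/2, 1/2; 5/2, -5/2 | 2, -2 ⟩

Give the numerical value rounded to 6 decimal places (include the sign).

j₁+j₂−J=1  J+j₁−j₂=0  J−j₁+j₂=4  j₁+j₂+J+1=6
(j₁±m₁, j₂±m₂, J±M) = (1,0,0,5,0,4)
P² = 480
sum k=0..0:
  [0] +1/24 = 1/24
S = 1/24
C² = P²·S² = 5/6 ; C = +0.912871

+0.912871  (= +√(5/6))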